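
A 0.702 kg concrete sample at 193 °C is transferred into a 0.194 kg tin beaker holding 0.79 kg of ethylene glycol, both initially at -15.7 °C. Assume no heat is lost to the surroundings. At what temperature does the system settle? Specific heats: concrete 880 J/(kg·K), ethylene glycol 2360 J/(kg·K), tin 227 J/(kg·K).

T_f ≈ 35.3 °C

T_f is the heat-capacity-weighted average of the initial temperatures:
T_f = (617.76*193 + 1864.4*(-15.7) + 44.04*(-15.7)) / (617.76 + 1864.4 + 44.04)
    = 89265 / 2526.2 ≈ 35.34 °C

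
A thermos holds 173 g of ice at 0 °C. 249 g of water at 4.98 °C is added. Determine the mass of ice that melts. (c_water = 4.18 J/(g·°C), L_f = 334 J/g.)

m_melted ≈ 15.5 g

Heat available from the water dropping to 0 °C: 249×4.18×4.98 = 5183.3 J.
To melt every bit of ice: 173×334 = 57782 J.
5183.3 J < 57782 J, so only part of the ice melts and the system sits at 0 °C.
Mass melted = 5183.3/334 ≈ 15.52 g.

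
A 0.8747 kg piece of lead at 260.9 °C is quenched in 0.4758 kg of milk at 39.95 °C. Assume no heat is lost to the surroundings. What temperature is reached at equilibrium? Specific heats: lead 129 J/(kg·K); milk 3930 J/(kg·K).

With ΣQ=0 the equilibrium temperature is the m·c-weighted mean:
T_f = (112.84*260.9 + 1869.9*39.95) / (112.84 + 1869.9)
    = 104141 / 1982.7 ≈ 52.52 °C

T_f ≈ 52.5 °C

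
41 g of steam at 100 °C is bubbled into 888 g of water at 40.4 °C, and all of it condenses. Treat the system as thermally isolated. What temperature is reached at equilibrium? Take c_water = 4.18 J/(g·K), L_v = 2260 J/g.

Conservation of energy gives ΣQ = 0:
condense steam: −41·2260 = −92660; condensed water 100 °C→T: 171.38(T − 100); original water: 3711.8(T − 40.4)
3883.2 T = 92660 + 17138 + 149958 = 259756
T ≈ 66.89 °C — below 100 °C, confirming all the steam condensed.

T_f ≈ 66.9 °C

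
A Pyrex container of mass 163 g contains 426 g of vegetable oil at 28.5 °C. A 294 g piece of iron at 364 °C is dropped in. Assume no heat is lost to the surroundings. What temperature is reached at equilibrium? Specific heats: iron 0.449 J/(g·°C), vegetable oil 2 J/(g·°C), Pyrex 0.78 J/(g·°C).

T_f ≈ 68.4 °C

T_f = Σ m_i c_i T_i / Σ m_i c_i:
T_f = (132.01×364 + 852×28.5 + 127.14×28.5) / (132.01 + 852 + 127.14)
    = 75956 / 1111.1 ≈ 68.36 °C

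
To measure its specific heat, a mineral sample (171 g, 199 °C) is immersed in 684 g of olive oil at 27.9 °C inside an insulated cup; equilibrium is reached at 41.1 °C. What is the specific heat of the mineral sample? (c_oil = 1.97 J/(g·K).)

c ≈ 0.659 J/(g·K)

Heat lost by the mineral sample = heat gained by the oil:
171·c·(199 − 41.1) = 684·1.97·(41.1 − 27.9)
27001 c = 17787  ⇒  c ≈ 0.6587 J/(g·K)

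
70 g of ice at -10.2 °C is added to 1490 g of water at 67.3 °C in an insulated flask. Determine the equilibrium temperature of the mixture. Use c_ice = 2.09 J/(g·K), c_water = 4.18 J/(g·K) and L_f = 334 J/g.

Taking heat into each body as positive, Σ m c ΔT = 0:
warm ice to 0 °C: 70×2.09×(0 − (-10.2)) = 1492.3; melt ice: 70×334 = 23380; warm the meltwater: 292.6 T; water: 6228.2(T − 67.3)
6520.8 T = 419158 − 24872 = 394286
T ≈ 60.47 °C — above 0 °C, consistent with complete melting.

T_f ≈ 60.5 °C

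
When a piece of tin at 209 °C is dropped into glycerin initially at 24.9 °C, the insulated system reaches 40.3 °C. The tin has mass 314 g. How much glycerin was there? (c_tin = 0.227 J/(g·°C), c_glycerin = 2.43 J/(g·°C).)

m ≈ 321 g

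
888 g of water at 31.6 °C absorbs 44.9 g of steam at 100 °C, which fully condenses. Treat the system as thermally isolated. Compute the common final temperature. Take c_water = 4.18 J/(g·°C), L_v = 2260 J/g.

Net heat exchanged in the isolated system is zero:
steam→water at 100 °C releases m L_v = 44.9×2260 = 101474
  condensate cools 100→T: 44.9×4.18×(T − 100) = 187.68(T − 100)
  water warms: 888×4.18×(T − 31.6) = 3711.8(T − 31.6)
3899.5 T = 101474 + 18768 + 117294 = 237536
T ≈ 60.91 °C, under the boiling point, so the assumption holds.

T_f ≈ 60.9 °C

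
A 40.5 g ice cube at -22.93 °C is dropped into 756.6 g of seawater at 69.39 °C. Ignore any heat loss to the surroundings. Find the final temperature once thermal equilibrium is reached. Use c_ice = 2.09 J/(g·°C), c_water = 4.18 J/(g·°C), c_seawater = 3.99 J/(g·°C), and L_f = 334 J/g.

T_f ≈ 60.9 °C

Sum of m c ΔT and latent-heat terms is zero:
ice -22.93→0 °C: 40.5·2.09·22.93 = 1940.9
  fusion: m_ice L_f = 40.5·334 = 13527
  meltwater 0→T: 40.5·4.18·T = 169.29 T
  seawater: 3018.8(T − 69.39)
3188.1 T = 209477 − 15468 = 194009
T ≈ 60.85 °C. Since T > 0 °C, the all-ice-melts assumption holds.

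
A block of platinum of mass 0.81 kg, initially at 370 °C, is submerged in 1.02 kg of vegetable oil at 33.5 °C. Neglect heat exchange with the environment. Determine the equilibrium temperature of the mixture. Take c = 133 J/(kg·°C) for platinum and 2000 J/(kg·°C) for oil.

T_f ≈ 50.4 °C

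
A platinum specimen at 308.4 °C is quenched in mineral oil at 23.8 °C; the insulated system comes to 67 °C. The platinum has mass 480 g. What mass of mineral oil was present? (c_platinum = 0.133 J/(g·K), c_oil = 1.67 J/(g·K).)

|Q_platinum| = |Q_oil|:
480×0.133×(308.4 − 67) = m×1.67×(67 − 23.8)
72.14 m = 15411  ⇒  m ≈ 213.6 g

m ≈ 214 g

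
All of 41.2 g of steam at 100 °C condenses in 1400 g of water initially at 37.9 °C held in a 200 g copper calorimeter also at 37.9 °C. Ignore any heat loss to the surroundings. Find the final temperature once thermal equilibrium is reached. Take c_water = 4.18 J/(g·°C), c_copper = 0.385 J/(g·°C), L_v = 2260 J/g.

T_f ≈ 54.9 °C

Net heat exchanged in the isolated system is zero:
condense steam: −41.2×2260 = −93112
  condensate cools 100→T: 41.2×4.18×(T − 100) = 172.22(T − 100)
  original water: 5852(T − 37.9)
  cup: 77(T − 37.9)
6101.2 T = 93112 + 17222 + 224709 = 335043
T ≈ 54.91 °C (< 100 °C, so full condensation is consistent).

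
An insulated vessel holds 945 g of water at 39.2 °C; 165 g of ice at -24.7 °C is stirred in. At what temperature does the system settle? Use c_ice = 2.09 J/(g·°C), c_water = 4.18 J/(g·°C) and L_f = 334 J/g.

T_f ≈ 19.7 °C

Energy balance with sensible and latent terms:
ice -24.7→0 °C: 165×2.09×24.7 = 8517.8; melt ice: 165×334 = 55110; meltwater 0→T: 165×4.18×T = 689.7 T; water: 3950.1(T − 39.2)
4639.8 T = 154844 − 63628 = 91216
T ≈ 19.66 °C (positive, so assuming full melt was valid).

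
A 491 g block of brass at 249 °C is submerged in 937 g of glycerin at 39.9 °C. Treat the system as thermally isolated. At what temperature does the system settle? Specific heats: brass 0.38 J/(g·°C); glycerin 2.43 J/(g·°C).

T_f ≈ 55.7 °C

Taking heat into each body as positive, Σ m c ΔT = 0:
491*0.38*(T − 249) + 937*2.43*(T − 39.9) = 0
186.58(T − 249) + 2276.9(T − 39.9) = 0
2463.5 T = 137307
T ≈ 55.74 °C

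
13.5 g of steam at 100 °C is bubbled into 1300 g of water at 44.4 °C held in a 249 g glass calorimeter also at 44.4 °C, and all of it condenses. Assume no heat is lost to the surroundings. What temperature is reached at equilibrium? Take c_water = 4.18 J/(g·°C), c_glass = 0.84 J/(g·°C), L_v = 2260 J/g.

T_f ≈ 50.3 °C

Net heat exchanged in the isolated system is zero:
latent heat released on condensation: 13.5·2260 = 30510; condensate cools 100→T: 13.5·4.18·(T − 100) = 56.43(T − 100); water warms: 1300·4.18·(T − 44.4) = 5434(T − 44.4); glass cup: 249·0.84·(T − 44.4) = 209.16(T − 44.4)
5699.6 T = 30510 + 5643 + 250556 = 286709
T ≈ 50.30 °C (< 100 °C, so full condensation is consistent).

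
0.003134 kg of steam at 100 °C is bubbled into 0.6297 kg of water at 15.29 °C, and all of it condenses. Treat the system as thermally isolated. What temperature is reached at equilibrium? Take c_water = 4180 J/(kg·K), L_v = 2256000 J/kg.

Heat gained plus heat lost sum to zero:
latent heat released on condensation: 0.003134·2256000 = 7070.3; condensed water 100 °C→T: 13.1(T − 100); water warms: 0.6297·4180·(T − 15.29) = 2632.1(T − 15.29)
2645.2 T = 7070.3 + 1310 + 40246 = 48626
T ≈ 18.38 °C, under the boiling point, so the assumption holds.

T_f ≈ 18.4 °C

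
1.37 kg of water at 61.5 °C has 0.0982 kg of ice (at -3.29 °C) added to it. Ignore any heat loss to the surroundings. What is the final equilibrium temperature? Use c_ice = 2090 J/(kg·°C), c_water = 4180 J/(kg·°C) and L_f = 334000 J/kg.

Let T be the final temperature. ΣQ_i = 0:
warm ice to 0 °C: 0.0982×2090×(0 − (-3.29)) = 675.23
  latent heat to melt: 0.0982×334000 = 32799
  warm the meltwater: 410.48 T
  water cools: 1.37×4180×(T − 61.5) = 5726.6(T − 61.5)
6137.1 T = 352186 − 33474 = 318712
T ≈ 51.93 °C — above 0 °C, consistent with complete melting.

T_f ≈ 51.9 °C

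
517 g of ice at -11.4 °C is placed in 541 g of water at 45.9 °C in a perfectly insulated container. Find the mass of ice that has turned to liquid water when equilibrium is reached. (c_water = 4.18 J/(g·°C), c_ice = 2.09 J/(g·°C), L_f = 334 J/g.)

m_melted ≈ 274 g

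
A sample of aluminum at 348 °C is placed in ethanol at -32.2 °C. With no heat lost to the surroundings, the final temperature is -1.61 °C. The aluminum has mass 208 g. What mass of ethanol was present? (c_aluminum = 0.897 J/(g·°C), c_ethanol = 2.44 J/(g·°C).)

m ≈ 874 g

|Q_aluminum| = |Q_ethanol|:
208·0.897·(348 − -1.61) = m·2.44·(-1.61 − (-32.2))
74.64 m = 65229  ⇒  m ≈ 873.9 g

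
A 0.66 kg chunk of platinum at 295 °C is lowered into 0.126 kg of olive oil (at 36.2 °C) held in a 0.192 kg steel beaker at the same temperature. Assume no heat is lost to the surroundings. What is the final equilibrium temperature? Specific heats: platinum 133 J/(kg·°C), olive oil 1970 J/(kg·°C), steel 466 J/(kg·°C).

T_f ≈ 89.6 °C

Energy conservation, ΣQ = 0:
0.66*133*(T − 295) + 0.126*1970*(T − 36.2) + 0.192*466*(T − 36.2) = 0
87.78(T − 295) + 248.22(T − 36.2) + 89.47(T − 36.2) = 0
425.47 T = 38120
T ≈ 89.59 °C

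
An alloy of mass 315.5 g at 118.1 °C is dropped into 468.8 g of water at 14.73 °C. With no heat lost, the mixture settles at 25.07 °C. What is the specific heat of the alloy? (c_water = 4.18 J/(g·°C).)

m_s c (T_s − T_f) = m_water c_water (T_f − T_0):
315.5×c×(118.1 − 25.07) = 468.8×4.18×(25.07 − 14.73)
29351 c = 20262  ⇒  c ≈ 0.6903 J/(g·°C)

c ≈ 0.69 J/(g·°C)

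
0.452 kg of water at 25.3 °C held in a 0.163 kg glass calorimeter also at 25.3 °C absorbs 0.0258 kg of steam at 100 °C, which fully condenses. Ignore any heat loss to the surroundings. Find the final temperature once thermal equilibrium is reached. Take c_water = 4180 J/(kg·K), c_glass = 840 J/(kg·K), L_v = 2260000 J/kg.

T_f ≈ 56.4 °C

Energy balance with sensible and latent terms:
condense steam: −0.0258·2260000 = −58308
  condensed water 100 °C→T: 107.84(T − 100)
  water warms: 0.452·4180·(T − 25.3) = 1889.4(T − 25.3)
  cup: 136.92(T − 25.3)
2134.1 T = 58308 + 10784 + 51265 = 120357
T ≈ 56.40 °C (< 100 °C, so full condensation is consistent).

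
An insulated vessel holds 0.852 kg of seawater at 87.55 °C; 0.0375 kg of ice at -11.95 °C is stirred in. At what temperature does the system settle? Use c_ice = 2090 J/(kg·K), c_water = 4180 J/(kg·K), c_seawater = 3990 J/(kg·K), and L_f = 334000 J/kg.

Let T be the final temperature. ΣQ_i = 0:
warm ice to 0 °C: 0.0375·2090·(0 − (-11.95)) = 936.58; fusion: m_ice L_f = 0.0375·334000 = 12525; warm the meltwater: 156.75 T; seawater: 3399.5(T − 87.55)
3556.2 T = 297624 − 13462 = 284163
T ≈ 79.91 °C — above 0 °C, consistent with complete melting.

T_f ≈ 79.9 °C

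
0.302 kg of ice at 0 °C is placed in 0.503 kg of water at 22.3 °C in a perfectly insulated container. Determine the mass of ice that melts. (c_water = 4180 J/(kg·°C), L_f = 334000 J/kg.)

Heat available from the water dropping to 0 °C: 0.503×4180×22.3 = 46887 J.
Melting all 0.302 kg of ice would need 0.302×334000 = 100868 J.
46887 J < 100868 J, so only part of the ice melts and the system sits at 0 °C.
Mass melted = 46887/334000 ≈ 0.1404 kg.

m_melted ≈ 0.14 kg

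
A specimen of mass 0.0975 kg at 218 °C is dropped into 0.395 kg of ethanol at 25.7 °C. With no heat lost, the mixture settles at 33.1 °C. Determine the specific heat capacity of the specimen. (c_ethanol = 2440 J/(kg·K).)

c ≈ 396 J/(kg·K)

Energy conservation, ΣQ = 0:
0.0975×c×(33.1 − 218) + 0.395×2440×(33.1 − 25.7) = 0
-18.03 c = -7132.1
c = -7132.1/-18.03 ≈ 395.6 J/(kg·K)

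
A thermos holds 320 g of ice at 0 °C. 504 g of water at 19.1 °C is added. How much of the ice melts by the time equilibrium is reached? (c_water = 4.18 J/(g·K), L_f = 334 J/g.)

Cooling the water to 0 °C releases 504·4.18·19.1 = 40238 J.
Melting all 320 g of ice would need 320·334 = 106880 J.
That's not enough to melt it all — equilibrium is at 0 °C with ice remaining.
Mass melted = 40238/334 ≈ 120.5 g.

m_melted ≈ 120 g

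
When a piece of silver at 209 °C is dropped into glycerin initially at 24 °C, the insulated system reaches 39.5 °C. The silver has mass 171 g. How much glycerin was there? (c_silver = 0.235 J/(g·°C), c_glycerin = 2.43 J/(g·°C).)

m ≈ 181 g

Conservation of energy gives ΣQ = 0:
171·0.235·(39.5 − 209) + m·2.43·(39.5 − 24) = 0
37.66 m = 6811.4
m = 6811.4/37.66 ≈ 180.8 g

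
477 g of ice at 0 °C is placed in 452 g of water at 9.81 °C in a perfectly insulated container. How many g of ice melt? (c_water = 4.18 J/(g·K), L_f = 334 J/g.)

m_melted ≈ 55.5 g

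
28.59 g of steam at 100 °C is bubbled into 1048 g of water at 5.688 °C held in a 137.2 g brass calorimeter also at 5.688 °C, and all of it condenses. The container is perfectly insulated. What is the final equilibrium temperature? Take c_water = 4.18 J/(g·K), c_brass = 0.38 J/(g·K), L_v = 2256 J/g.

T_f ≈ 22.3 °C

Setting the total heat transfer to zero:
latent heat released on condensation: 28.59·2256 = 64499
  condensate cools 100→T: 28.59·4.18·(T − 100) = 119.51(T − 100)
  water warms: 1048·4.18·(T − 5.688) = 4380.6(T − 5.688)
  brass cup: 137.2·0.38·(T − 5.688) = 52.14(T − 5.688)
4552.3 T = 64499 + 11951 + 25214 = 101663
T ≈ 22.33 °C, under the boiling point, so the assumption holds.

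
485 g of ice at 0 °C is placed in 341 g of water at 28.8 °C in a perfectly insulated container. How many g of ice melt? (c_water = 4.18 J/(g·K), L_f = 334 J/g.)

Water can give up m c ΔT = 341×4.18×28.8 = 41051 J before reaching 0 °C.
Melting all 485 g of ice would need 485×334 = 161990 J.
That's not enough to melt it all — equilibrium is at 0 °C with ice remaining.
m_melt = 41051 / L_f = 122.9 g.

m_melted ≈ 123 g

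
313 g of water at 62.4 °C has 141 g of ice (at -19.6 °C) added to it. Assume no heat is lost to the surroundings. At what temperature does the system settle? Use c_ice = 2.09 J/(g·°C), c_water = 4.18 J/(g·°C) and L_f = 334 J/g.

T_f ≈ 15.2 °C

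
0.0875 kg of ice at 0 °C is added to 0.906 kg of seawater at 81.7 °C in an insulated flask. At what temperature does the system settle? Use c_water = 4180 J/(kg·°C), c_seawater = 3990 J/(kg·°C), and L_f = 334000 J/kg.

T_f ≈ 66.9 °C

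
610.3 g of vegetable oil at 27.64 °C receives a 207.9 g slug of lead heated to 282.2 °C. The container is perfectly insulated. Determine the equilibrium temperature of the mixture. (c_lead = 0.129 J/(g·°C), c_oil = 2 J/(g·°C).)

T_f ≈ 33.1 °C

Taking heat into each body as positive, Σ m c ΔT = 0:
207.9*0.129*(T − 282.2) + 610.3*2*(T − 27.64) = 0
1247.4 T = 41306
T = 41306 / 1247.4 = 33.1 °C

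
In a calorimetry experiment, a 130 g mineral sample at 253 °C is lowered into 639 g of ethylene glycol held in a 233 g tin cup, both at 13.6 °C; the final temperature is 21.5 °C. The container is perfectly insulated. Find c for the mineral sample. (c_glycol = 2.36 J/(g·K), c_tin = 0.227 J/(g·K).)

Net heat exchanged in the isolated system is zero:
130×c×(21.5 − 253) + 639×2.36×(21.5 − 13.6) + 233×0.227×(21.5 − 13.6) = 0
-30095 c = -12331
c = -12331/-30095 ≈ 0.4097 J/(g·K)

c ≈ 0.41 J/(g·K)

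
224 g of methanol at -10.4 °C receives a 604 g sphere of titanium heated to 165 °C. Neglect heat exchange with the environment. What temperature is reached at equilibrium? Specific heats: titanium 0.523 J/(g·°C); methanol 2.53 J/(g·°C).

T_f ≈ 52.4 °C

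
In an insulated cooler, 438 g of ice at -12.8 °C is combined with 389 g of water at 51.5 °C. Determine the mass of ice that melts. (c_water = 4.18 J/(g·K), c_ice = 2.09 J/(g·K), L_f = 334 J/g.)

Cooling the water to 0 °C releases 389·4.18·51.5 = 83740 J.
Warming the ice to 0 °C takes 438·2.09·12.8 = 11717 J, leaving 72023 J for melting.
Fully melting the ice requires m_ice L_f = 438·334 = 146292 J.
That's not enough to melt it all — equilibrium is at 0 °C with ice remaining.
m_melt = 72023 / L_f = 215.6 g.

m_melted ≈ 216 g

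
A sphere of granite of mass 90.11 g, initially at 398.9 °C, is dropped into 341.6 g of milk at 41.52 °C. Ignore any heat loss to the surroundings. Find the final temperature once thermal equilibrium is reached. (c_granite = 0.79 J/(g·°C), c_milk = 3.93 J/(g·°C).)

Set heat shed by the hot body equal to heat absorbed by the cold body:
90.11·0.79·(398.9 − T) = 341.6·3.93·(T − 41.52)
71.19(398.9 − T) = 1342.5(T − 41.52)
1413.7 T = 84137  ⇒  T ≈ 59.52 °C

T_f ≈ 59.5 °C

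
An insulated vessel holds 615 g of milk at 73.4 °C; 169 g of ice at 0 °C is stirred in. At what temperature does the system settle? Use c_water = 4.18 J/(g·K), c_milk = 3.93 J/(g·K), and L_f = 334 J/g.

T_f ≈ 38.7 °C

Taking heat into each body as positive, Σ m c ΔT = 0:
fusion: m_ice L_f = 169×334 = 56446
  warm the meltwater: 706.42 T
  milk cools: 615×3.93×(T − 73.4) = 2417(T − 73.4)
3123.4 T = 177404 − 56446 = 120958
T ≈ 38.73 °C — above 0 °C, consistent with complete melting.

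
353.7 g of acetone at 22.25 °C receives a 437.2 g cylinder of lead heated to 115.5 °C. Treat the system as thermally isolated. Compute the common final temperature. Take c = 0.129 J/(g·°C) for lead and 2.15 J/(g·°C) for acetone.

T_f ≈ 28.7 °C

Taking heat into each body as positive, Σ m c ΔT = 0:
437.2×0.129×(T − 115.5) + 353.7×2.15×(T − 22.25) = 0
56.4(T − 115.5) + 760.45(T − 22.25) = 0
816.85 T = 23434
T = 23434/816.85 ≈ 28.69 °C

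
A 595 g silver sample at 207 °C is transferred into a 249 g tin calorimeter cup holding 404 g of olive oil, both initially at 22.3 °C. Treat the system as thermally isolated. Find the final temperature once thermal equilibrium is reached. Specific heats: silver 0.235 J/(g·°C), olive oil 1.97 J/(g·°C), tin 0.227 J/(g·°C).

T_f ≈ 48.3 °C

Let T be the final temperature. ΣQ_i = 0:
595×0.235×(T − 207) + 404×1.97×(T − 22.3) + 249×0.227×(T − 22.3) = 0
992.23 T = 47952
T = 47952 / 992.23 = 48.3 °C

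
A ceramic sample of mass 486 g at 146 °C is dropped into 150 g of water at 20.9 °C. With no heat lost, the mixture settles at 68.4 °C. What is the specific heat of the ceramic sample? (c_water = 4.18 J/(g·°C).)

c ≈ 0.79 J/(g·°C)

m_s c (T_s − T_f) = m_water c_water (T_f − T_0):
486×c×(146 − 68.4) = 150×4.18×(68.4 − 20.9)
37714 c = 29783  ⇒  c ≈ 0.7897 J/(g·°C)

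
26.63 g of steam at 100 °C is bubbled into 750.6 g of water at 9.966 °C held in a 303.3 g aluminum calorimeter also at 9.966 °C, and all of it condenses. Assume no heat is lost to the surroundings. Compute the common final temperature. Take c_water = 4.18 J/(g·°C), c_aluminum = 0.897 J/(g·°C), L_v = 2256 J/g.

Setting the total heat transfer to zero:
latent heat released on condensation: 26.63×2256 = 60077; condensate cools 100→T: 26.63×4.18×(T − 100) = 111.31(T − 100); original water: 3137.5(T − 9.966); aluminum cup: 303.3×0.897×(T − 9.966) = 272.06(T − 9.966)
3520.9 T = 60077 + 11131 + 33980 = 105188
T ≈ 29.88 °C — below 100 °C, confirming all the steam condensed.

T_f ≈ 29.9 °C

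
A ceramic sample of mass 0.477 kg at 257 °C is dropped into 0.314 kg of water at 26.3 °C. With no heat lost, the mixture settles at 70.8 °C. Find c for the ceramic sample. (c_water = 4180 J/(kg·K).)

Conservation of energy gives ΣQ = 0:
0.477·c·(70.8 − 257) + 0.314·4180·(70.8 − 26.3) = 0
-88.82 c = -58407
c = -58407/-88.82 ≈ 657.6 J/(kg·K)

c ≈ 658 J/(kg·K)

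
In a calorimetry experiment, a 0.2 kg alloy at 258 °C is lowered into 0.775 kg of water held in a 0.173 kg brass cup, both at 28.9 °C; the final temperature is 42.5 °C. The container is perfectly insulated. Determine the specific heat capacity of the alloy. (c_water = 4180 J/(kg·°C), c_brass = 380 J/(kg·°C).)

Setting the total heat transfer to zero:
0.2·c·(42.5 − 258) + 0.775·4180·(42.5 − 28.9) + 0.173·380·(42.5 − 28.9) = 0
-43.1 c = -44951
c = -44951/-43.1 ≈ 1043 J/(kg·°C)

c ≈ 1040 J/(kg·°C)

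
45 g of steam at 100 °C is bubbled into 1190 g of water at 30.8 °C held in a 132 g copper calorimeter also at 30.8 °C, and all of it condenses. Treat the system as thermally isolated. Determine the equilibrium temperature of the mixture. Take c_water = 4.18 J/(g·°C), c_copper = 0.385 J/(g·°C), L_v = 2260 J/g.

T_f ≈ 52.8 °C

Net heat exchanged in the isolated system is zero:
latent heat released on condensation: 45·2260 = 101700
  condensed water 100 °C→T: 188.1(T − 100)
  water warms: 1190·4.18·(T − 30.8) = 4974.2(T − 30.8)
  copper cup: 132·0.385·(T − 30.8) = 50.82(T − 30.8)
5213.1 T = 101700 + 18810 + 154771 = 275281
T ≈ 52.81 °C (< 100 °C, so full condensation is consistent).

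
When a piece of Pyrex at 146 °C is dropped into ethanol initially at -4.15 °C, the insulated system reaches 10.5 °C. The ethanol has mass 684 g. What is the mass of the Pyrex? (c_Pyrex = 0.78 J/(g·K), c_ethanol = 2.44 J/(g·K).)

|Q_Pyrex| = |Q_ethanol|:
m×0.78×(146 − 10.5) = 684×2.44×(10.5 − (-4.15))
105.69 m = 24450  ⇒  m ≈ 231.3 g

m ≈ 231 g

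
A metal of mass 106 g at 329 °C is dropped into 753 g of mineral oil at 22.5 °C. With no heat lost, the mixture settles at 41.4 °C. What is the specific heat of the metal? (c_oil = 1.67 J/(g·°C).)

c ≈ 0.78 J/(g·°C)

Taking heat into each body as positive, Σ m c ΔT = 0:
106·c·(41.4 − 329) + 753·1.67·(41.4 − 22.5) = 0
-30486 c = -23767
c = -23767/-30486 ≈ 0.7796 J/(g·°C)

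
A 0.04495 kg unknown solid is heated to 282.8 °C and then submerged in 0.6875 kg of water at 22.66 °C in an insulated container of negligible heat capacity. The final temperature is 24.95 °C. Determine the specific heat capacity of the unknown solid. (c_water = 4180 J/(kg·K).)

c ≈ 568 J/(kg·K)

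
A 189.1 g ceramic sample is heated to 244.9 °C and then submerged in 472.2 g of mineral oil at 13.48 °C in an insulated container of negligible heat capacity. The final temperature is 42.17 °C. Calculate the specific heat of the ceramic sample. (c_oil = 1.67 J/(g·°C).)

c ≈ 0.59 J/(g·°C)

Heat lost by the ceramic sample = heat gained by the oil:
189.1×c×(244.9 − 42.17) = 472.2×1.67×(42.17 − 13.48)
38336 c = 22624  ⇒  c ≈ 0.5902 J/(g·°C)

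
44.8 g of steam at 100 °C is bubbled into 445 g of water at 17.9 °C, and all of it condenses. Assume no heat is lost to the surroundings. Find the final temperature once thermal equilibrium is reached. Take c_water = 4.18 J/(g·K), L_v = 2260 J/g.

T_f ≈ 74.9 °C

Conservation of energy gives ΣQ = 0:
condense steam: −44.8·2260 = −101248; condensate cools 100→T: 44.8·4.18·(T − 100) = 187.26(T − 100); water warms: 445·4.18·(T − 17.9) = 1860.1(T − 17.9)
2047.4 T = 101248 + 18726 + 33296 = 153270
T ≈ 74.86 °C — below 100 °C, confirming all the steam condensed.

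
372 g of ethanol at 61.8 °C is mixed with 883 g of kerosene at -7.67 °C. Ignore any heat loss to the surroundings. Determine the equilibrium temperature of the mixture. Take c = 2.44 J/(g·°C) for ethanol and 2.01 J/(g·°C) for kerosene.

T_f is the heat-capacity-weighted average of the initial temperatures:
T_f = (907.68*61.8 + 1774.8*(-7.67)) / (907.68 + 1774.8)
    = 42482 / 2682.5 ≈ 15.84 °C

T_f ≈ 15.8 °C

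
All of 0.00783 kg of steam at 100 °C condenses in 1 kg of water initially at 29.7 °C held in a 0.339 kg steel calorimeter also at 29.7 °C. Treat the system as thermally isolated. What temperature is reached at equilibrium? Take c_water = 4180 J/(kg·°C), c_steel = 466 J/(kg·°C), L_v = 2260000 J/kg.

T_f ≈ 34.3 °C

Heat gained plus heat lost sum to zero:
steam→water at 100 °C releases m L_v = 0.00783·2260000 = 17696
  condensate cools 100→T: 0.00783·4180·(T − 100) = 32.73(T − 100)
  water warms: 1·4180·(T − 29.7) = 4180(T − 29.7)
  steel cup: 0.339·466·(T − 29.7) = 157.97(T − 29.7)
4370.7 T = 17696 + 3272.9 + 128838 = 149807
T ≈ 34.28 °C, under the boiling point, so the assumption holds.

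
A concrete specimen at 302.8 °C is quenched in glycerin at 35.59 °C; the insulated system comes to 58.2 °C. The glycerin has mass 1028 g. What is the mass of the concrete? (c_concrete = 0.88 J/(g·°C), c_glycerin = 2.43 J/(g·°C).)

Heat lost by the concrete = heat gained by the glycerin:
m×0.88×(302.8 − 58.2) = 1028×2.43×(58.2 − 35.59)
215.25 m = 56481  ⇒  m ≈ 262.4 g

m ≈ 262 g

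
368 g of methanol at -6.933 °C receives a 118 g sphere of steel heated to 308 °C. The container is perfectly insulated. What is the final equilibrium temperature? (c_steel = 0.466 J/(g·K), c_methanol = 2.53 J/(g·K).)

Let T be the final temperature. ΣQ_i = 0:
118·0.466·(T − 308) + 368·2.53·(T − (-6.933)) = 0
(54.99 + 931.04) T = 54.99·308 + 931.04·(-6.933)
T = 10481 / 986.03 = 10.6 °C

T_f ≈ 10.6 °C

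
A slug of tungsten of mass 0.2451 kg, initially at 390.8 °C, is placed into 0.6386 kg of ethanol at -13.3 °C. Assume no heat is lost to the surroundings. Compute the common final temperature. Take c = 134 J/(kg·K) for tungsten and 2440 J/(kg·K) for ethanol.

T_f ≈ -5.0 °C

|Q_tungsten| = |Q_ethanol|:
0.2451×134×(390.8 − T) = 0.6386×2440×(T − (-13.3))
32.84(390.8 − T) = 1558.2(T − (-13.3))
1591 T = -7888.6  ⇒  T ≈ -4.96 °C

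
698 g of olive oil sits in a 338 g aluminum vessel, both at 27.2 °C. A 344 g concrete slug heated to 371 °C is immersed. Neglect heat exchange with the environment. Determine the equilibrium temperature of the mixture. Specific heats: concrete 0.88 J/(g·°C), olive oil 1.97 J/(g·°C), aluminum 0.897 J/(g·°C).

T_f ≈ 79.7 °C

Setting the total heat transfer to zero:
344*0.88*(T − 371) + 698*1.97*(T − 27.2) + 338*0.897*(T − 27.2) = 0
302.72(T − 371) + 1375.1(T − 27.2) + 303.19(T − 27.2) = 0
(302.72 + 1375.1 + 303.19) T = 302.72*371 + 1375.1*27.2 + 303.19*27.2
T = 157957 / 1981 = 79.7 °C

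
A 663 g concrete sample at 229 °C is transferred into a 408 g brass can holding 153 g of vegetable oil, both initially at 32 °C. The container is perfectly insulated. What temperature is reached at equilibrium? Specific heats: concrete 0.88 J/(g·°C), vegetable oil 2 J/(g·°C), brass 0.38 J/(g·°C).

T_f ≈ 142.0 °C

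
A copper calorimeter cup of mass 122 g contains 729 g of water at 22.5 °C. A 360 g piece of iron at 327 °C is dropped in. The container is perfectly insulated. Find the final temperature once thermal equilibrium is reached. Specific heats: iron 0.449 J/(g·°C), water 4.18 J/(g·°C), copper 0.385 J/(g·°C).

Net heat exchanged in the isolated system is zero:
360·0.449·(T − 327) + 729·4.18·(T − 22.5) + 122·0.385·(T − 22.5) = 0
161.64(T − 327) + 3047.2(T − 22.5) + 46.97(T − 22.5) = 0
(161.64 + 3047.2 + 46.97) T = 161.64·327 + 3047.2·22.5 + 46.97·22.5
T = 122476/3255.8 ≈ 37.62 °C

T_f ≈ 37.6 °C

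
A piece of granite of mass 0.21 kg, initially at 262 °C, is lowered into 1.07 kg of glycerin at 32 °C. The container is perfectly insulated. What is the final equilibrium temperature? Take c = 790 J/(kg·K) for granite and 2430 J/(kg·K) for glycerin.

T_f ≈ 45.8 °C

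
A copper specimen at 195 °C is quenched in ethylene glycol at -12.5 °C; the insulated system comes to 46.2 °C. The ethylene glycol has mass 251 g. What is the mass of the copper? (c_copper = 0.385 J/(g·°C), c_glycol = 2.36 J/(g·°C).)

m ≈ 607 g

Net heat exchanged in the isolated system is zero:
m×0.385×(46.2 − 195) + 251×2.36×(46.2 − (-12.5)) = 0
-57.29 m = -34772
m = -34772/-57.29 ≈ 607 g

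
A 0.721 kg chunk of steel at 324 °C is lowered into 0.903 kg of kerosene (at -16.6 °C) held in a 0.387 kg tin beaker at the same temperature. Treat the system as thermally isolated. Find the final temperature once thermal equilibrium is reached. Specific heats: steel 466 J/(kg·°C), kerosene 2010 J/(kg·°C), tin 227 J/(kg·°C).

T_f ≈ 34.5 °C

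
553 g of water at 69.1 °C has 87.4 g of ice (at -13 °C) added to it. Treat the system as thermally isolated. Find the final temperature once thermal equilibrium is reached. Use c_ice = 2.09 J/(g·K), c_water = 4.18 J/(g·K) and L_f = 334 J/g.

T_f ≈ 47.9 °C

Taking heat into each body as positive, Σ m c ΔT = 0:
warm ice to 0 °C: 87.4·2.09·(0 − (-13)) = 2374.7; melt ice: 87.4·334 = 29192; meltwater 0→T: 87.4·4.18·T = 365.33 T; water cools: 553·4.18·(T − 69.1) = 2311.5(T − 69.1)
2676.9 T = 159727 − 31566 = 128161
T ≈ 47.88 °C (positive, so assuming full melt was valid).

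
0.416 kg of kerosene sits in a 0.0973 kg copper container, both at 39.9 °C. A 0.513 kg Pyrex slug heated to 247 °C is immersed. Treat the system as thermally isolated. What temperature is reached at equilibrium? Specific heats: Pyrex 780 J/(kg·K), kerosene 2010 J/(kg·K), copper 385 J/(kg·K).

T_f ≈ 105.0 °C

With ΣQ=0 the equilibrium temperature is the m·c-weighted mean:
T_f = (400.14*247 + 836.16*39.9 + 37.46*39.9) / (400.14 + 836.16 + 37.46)
    = 133692 / 1273.8 ≈ 104.96 °C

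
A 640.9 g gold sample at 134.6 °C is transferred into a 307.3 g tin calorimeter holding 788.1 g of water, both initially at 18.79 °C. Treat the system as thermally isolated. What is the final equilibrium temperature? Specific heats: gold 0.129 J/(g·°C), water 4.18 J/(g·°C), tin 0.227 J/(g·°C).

T_f ≈ 21.6 °C

T_f = Σ m_i c_i T_i / Σ m_i c_i:
T_f = (82.68×134.6 + 3294.3×18.79 + 69.76×18.79) / (82.68 + 3294.3 + 69.76)
    = 74338 / 3446.7 ≈ 21.57 °C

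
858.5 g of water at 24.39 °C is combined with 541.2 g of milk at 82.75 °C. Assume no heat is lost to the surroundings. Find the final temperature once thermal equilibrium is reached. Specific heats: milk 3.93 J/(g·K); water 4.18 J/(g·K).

T_f ≈ 46.1 °C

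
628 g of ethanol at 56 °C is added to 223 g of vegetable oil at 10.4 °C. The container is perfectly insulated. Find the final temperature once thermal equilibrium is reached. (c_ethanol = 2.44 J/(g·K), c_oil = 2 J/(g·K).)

|Q_ethanol| = |Q_oil|:
628×2.44×(56 − T) = 223×2×(T − 10.4)
1532.3(56 − T) = 446(T − 10.4)
1978.3 T = 90448  ⇒  T ≈ 45.72 °C

T_f ≈ 45.7 °C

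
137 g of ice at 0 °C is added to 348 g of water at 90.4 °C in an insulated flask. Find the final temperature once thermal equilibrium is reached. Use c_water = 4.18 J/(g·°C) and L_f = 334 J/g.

Setting the total heat transfer to zero:
fusion: m_ice L_f = 137×334 = 45758
  meltwater 0→T: 137×4.18×T = 572.66 T
  water cools: 348×4.18×(T − 90.4) = 1454.6(T − 90.4)
2027.3 T = 131499 − 45758 = 85741
T ≈ 42.29 °C (positive, so assuming full melt was valid).

T_f ≈ 42.3 °C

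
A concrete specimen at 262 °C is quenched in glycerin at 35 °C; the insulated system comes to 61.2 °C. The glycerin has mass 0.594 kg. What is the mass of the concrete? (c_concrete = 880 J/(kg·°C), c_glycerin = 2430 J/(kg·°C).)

m ≈ 0.214 kg

|Q_concrete| = |Q_glycerin|:
m×880×(262 − 61.2) = 0.594×2430×(61.2 − 35)
176704 m = 37818  ⇒  m ≈ 0.214 kg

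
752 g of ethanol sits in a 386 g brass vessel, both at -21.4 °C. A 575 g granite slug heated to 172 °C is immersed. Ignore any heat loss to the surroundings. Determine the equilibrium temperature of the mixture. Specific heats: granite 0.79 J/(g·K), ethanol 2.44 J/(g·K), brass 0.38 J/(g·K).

Let T be the final temperature. ΣQ_i = 0:
575*0.79*(T − 172) + 752*2.44*(T − (-21.4)) + 386*0.38*(T − (-21.4)) = 0
454.25(T − 172) + 1834.9(T − (-21.4)) + 146.68(T − (-21.4)) = 0
(454.25 + 1834.9 + 146.68) T = 454.25*172 + 1834.9*(-21.4) + 146.68*(-21.4)
T = 35726 / 2435.8 = 14.7 °C

T_f ≈ 14.7 °C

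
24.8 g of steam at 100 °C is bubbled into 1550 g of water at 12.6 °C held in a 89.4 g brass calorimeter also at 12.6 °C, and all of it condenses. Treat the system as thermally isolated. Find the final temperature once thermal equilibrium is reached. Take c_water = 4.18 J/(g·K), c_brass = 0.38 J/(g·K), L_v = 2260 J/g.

Taking heat into each body as positive, Σ m c ΔT = 0:
latent heat released on condensation: 24.8·2260 = 56048
  condensed water 100 °C→T: 103.66(T − 100)
  water warms: 1550·4.18·(T − 12.6) = 6479(T − 12.6)
  cup: 33.97(T − 12.6)
6616.6 T = 56048 + 10366 + 82063 = 148478
T ≈ 22.44 °C, under the boiling point, so the assumption holds.

T_f ≈ 22.4 °C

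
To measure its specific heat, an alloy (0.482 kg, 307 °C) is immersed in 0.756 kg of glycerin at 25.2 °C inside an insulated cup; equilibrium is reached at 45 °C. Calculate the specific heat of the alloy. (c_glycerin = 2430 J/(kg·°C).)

Heat lost by the alloy = heat gained by the glycerin:
0.482×c×(307 − 45) = 0.756×2430×(45 − 25.2)
126.28 c = 36374  ⇒  c ≈ 288 J/(kg·°C)

c ≈ 288 J/(kg·°C)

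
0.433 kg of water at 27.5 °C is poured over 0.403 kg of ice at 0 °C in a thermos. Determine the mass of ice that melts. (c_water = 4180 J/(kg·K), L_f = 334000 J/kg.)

Water can give up m c ΔT = 0.433×4180×27.5 = 49773 J before reaching 0 °C.
To melt every bit of ice: 0.403×334000 = 134602 J.
49773 J < 134602 J, so only part of the ice melts and the system sits at 0 °C.
m_melt = 49773 / L_f = 0.149 kg.

m_melted ≈ 0.149 kg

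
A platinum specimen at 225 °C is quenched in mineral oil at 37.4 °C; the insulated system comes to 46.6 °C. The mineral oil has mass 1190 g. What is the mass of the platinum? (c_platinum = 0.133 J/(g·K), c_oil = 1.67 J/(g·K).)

m ≈ 771 g

Heat lost by the platinum = heat gained by the oil:
m×0.133×(225 − 46.6) = 1190×1.67×(46.6 − 37.4)
23.73 m = 18283  ⇒  m ≈ 770.6 g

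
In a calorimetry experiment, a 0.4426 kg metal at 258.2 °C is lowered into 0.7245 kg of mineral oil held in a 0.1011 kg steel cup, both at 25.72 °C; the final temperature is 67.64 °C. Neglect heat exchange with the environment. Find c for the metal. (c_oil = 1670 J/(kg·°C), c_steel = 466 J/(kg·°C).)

Energy conservation, ΣQ = 0:
0.4426·c·(67.64 − 258.2) + 0.7245·1670·(67.64 − 25.72) + 0.1011·466·(67.64 − 25.72) = 0
-84.34 c = -52695
c = -52695/-84.34 ≈ 624.8 J/(kg·°C)

c ≈ 625 J/(kg·°C)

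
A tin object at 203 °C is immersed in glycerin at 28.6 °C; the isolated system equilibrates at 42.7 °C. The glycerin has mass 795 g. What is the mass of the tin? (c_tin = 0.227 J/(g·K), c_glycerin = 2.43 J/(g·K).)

m ≈ 749 g

Heat lost by the tin = heat gained by the glycerin:
m·0.227·(203 − 42.7) = 795·2.43·(42.7 − 28.6)
36.39 m = 27239  ⇒  m ≈ 748.6 g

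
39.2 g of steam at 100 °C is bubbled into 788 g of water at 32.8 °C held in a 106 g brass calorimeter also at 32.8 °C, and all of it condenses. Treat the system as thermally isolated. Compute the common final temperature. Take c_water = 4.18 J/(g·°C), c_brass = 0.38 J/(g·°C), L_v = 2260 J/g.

Conservation of energy gives ΣQ = 0:
condense steam: −39.2×2260 = −88592; condensed water 100 °C→T: 163.86(T − 100); original water: 3293.8(T − 32.8); cup: 40.28(T − 32.8)
3498 T = 88592 + 16386 + 109359 = 214337
T ≈ 61.27 °C, under the boiling point, so the assumption holds.

T_f ≈ 61.3 °C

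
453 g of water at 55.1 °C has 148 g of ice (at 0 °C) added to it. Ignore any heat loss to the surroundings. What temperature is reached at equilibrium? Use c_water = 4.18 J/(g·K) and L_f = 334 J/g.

Energy balance with sensible and latent terms:
latent heat to melt: 148×334 = 49432; meltwater 0→T: 148×4.18×T = 618.64 T; water cools: 453×4.18×(T − 55.1) = 1893.5(T − 55.1)
2512.2 T = 104334 − 49432 = 54902
T ≈ 21.85 °C. Since T > 0 °C, the all-ice-melts assumption holds.

T_f ≈ 21.9 °C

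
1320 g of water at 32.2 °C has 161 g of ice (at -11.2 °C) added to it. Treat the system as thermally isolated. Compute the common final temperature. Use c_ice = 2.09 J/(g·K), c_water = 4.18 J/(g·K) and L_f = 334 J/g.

Net heat exchanged in the isolated system is zero:
ice -11.2→0 °C: 161·2.09·11.2 = 3768.7; fusion: m_ice L_f = 161·334 = 53774; meltwater 0→T: 161·4.18·T = 672.98 T; water: 5517.6(T − 32.2)
6190.6 T = 177667 − 57543 = 120124
T ≈ 19.40 °C (positive, so assuming full melt was valid).

T_f ≈ 19.4 °C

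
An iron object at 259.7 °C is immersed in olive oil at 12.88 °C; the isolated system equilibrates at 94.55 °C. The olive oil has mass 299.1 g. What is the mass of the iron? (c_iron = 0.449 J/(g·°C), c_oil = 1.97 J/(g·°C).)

m ≈ 649 g

|Q_iron| = |Q_oil|:
m×0.449×(259.7 − 94.55) = 299.1×1.97×(94.55 − 12.88)
74.15 m = 48122  ⇒  m ≈ 649 g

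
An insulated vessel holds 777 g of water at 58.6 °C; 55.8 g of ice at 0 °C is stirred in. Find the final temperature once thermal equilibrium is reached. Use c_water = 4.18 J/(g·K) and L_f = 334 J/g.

Energy conservation, ΣQ = 0:
fusion: m_ice L_f = 55.8·334 = 18637
  meltwater 0→T: 55.8·4.18·T = 233.24 T
  water cools: 777·4.18·(T − 58.6) = 3247.9(T − 58.6)
3481.1 T = 190325 − 18637 = 171687
T ≈ 49.32 °C (positive, so assuming full melt was valid).

T_f ≈ 49.3 °C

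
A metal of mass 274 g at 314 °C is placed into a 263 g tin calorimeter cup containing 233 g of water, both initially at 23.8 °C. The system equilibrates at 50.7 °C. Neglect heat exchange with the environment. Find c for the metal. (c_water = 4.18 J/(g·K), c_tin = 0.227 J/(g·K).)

c ≈ 0.385 J/(g·K)

Taking heat into each body as positive, Σ m c ΔT = 0:
274×c×(50.7 − 314) + 233×4.18×(50.7 − 23.8) + 263×0.227×(50.7 − 23.8) = 0
-72144 c = -27805
c = -27805/-72144 ≈ 0.3854 J/(g·K)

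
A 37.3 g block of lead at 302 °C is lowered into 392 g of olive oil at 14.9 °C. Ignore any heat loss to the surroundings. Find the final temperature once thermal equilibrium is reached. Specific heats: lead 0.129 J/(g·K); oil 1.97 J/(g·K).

Set heat shed by the hot body equal to heat absorbed by the cold body:
37.3×0.129×(302 − T) = 392×1.97×(T − 14.9)
4.812(302 − T) = 772.24(T − 14.9)
777.05 T = 12960  ⇒  T ≈ 16.68 °C

T_f ≈ 16.7 °C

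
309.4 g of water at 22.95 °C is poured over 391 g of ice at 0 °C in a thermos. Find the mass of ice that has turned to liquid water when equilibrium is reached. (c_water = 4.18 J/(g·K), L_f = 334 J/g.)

m_melted ≈ 88.9 g

Water can give up m c ΔT = 309.4·4.18·22.95 = 29681 J before reaching 0 °C.
Fully melting the ice requires m_ice L_f = 391·334 = 130594 J.
Since 29681 < 130594 J, not all the ice melts; equilibrium is at 0 °C.
m_melted·334 = 29681  ⇒  m_melted ≈ 88.87 g.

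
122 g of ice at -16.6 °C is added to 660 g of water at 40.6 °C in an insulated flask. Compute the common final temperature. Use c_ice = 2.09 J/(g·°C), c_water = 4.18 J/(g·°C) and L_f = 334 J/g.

T_f ≈ 20.5 °C

Energy balance with sensible and latent terms:
ice -16.6→0 °C: 122·2.09·16.6 = 4232.7; latent heat to melt: 122·334 = 40748; meltwater 0→T: 122·4.18·T = 509.96 T; water cools: 660·4.18·(T − 40.6) = 2758.8(T − 40.6)
3268.8 T = 112007 − 44981 = 67027
T ≈ 20.51 °C (positive, so assuming full melt was valid).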